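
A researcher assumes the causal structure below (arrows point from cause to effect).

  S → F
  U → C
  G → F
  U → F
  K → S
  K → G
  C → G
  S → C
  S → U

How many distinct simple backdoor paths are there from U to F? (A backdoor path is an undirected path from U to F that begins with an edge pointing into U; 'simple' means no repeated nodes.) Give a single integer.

A backdoor path from U to F is any simple undirected path whose first edge points into U (i.e. leaves U via a parent).
Parents of U: {S}.
Enumerating:
  P1: U <- S <- K -> G -> F
  P2: U <- S -> C -> G -> F
  P3: U <- S -> F
That exhausts the simple backdoor paths. Count: 3.

3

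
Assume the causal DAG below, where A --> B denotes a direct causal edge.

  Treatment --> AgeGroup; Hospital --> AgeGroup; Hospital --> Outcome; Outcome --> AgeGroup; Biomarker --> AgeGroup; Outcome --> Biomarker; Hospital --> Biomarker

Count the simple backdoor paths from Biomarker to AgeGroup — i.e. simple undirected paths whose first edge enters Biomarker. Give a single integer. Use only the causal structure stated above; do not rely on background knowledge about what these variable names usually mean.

4

A backdoor path from Biomarker to AgeGroup is any simple undirected path whose first edge points into Biomarker (i.e. leaves Biomarker via a parent).
Parents of Biomarker: {Hospital, Outcome}.
Enumerating:
  P1: Biomarker <- Hospital -> Outcome -> AgeGroup
  P2: Biomarker <- Hospital -> AgeGroup
  P3: Biomarker <- Outcome <- Hospital -> AgeGroup
  P4: Biomarker <- Outcome -> AgeGroup
That exhausts the simple backdoor paths. Count: 4.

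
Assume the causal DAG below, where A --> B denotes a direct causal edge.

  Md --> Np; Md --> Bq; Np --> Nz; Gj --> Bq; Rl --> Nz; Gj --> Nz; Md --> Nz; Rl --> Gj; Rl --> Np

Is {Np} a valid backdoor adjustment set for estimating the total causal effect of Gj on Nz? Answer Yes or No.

No

Backdoor paths from Gj to Nz (paths whose first edge points into Gj):
  P1: Gj <- Rl -> Np <- Md -> Nz
  P2: Gj <- Rl -> Np -> Nz
  P3: Gj <- Rl -> Nz
Condition 1 (no descendant of Gj in the set): holds — descendants of Gj are {Bq, Nz}; none are in {Np}.
Condition 2 (every backdoor path blocked by {Np}):
  P1: open — collider(s) Np are conditioned on (or have a conditioned descendant) and no non-collider on the path is in the set.
  P2: blocked at chain node Np ∈ conditioning set.
  P3: open — no interior node is in the conditioning set.
{Np} does not satisfy the backdoor criterion.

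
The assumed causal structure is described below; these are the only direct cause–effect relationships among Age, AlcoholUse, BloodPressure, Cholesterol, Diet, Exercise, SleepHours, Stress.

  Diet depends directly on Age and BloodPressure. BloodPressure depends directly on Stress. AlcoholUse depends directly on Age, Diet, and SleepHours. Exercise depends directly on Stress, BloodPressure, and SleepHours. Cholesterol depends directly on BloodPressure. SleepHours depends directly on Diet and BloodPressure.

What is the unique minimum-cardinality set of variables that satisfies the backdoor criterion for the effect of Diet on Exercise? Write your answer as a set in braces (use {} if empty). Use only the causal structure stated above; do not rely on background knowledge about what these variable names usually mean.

Variables eligible for adjustment (non-descendants of Diet, excluding Diet and Exercise): {Age, BloodPressure, Cholesterol, Stress}.
Backdoor paths from Diet to Exercise:
  P1: Diet <- Age -> AlcoholUse <- SleepHours <- BloodPressure <- Stress -> Exercise
  P2: Diet <- Age -> AlcoholUse <- SleepHours <- BloodPressure -> Exercise
  P3: Diet <- Age -> AlcoholUse <- SleepHours -> Exercise
  P4: Diet <- BloodPressure <- Stress -> Exercise
  P5: Diet <- BloodPressure -> SleepHours -> Exercise
  P6: Diet <- BloodPressure -> Exercise
The empty set is not sufficient: P4 (Diet <- BloodPressure <- Stress -> Exercise) has no collider blocking it and no conditioned non-collider, so it is open.
Try {BloodPressure}:
  P1: blocked at collider AlcoholUse (neither it nor any descendant is in the conditioning set).
  P2: blocked at collider AlcoholUse (neither it nor any descendant is in the conditioning set).
  P3: blocked at collider AlcoholUse (neither it nor any descendant is in the conditioning set).
  P4: blocked at chain node BloodPressure ∈ conditioning set.
  P5: blocked at fork node BloodPressure ∈ conditioning set.
  P6: blocked at fork node BloodPressure ∈ conditioning set.
{BloodPressure} contains no descendant of Diet and blocks every backdoor path.
No other singleton works — e.g. {Age} leaves P4 open — so {BloodPressure} is the unique smallest valid adjustment set.

{BloodPressure}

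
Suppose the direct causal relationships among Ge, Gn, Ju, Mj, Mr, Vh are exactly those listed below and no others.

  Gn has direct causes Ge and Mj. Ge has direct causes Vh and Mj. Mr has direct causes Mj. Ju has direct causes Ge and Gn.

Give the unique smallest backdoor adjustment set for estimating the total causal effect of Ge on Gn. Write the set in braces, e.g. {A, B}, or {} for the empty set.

{Mj}

Variables eligible for adjustment (non-descendants of Ge, excluding Ge and Gn): {Mj, Mr, Vh}.
Backdoor paths from Ge to Gn:
  P1: Ge <- Mj -> Gn
The empty set is not sufficient: P1 (Ge <- Mj -> Gn) has no collider blocking it and no conditioned non-collider, so it is open.
Try {Mj}:
  P1: blocked at fork node Mj ∈ conditioning set.
{Mj} contains no descendant of Ge and blocks every backdoor path.
No other singleton works — e.g. {Vh} leaves P1 open — so {Mj} is the unique smallest valid adjustment set.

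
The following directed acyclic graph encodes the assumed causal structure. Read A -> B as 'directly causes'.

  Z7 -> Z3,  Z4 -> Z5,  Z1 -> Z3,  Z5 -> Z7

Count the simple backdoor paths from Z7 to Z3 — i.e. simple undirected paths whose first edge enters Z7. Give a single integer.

A backdoor path from Z7 to Z3 is any simple undirected path whose first edge points into Z7 (i.e. leaves Z7 via a parent).
Parents of Z7: {Z5}.
No simple path from any parent of Z7 reaches Z3 without revisiting Z7, so there are no backdoor paths.

0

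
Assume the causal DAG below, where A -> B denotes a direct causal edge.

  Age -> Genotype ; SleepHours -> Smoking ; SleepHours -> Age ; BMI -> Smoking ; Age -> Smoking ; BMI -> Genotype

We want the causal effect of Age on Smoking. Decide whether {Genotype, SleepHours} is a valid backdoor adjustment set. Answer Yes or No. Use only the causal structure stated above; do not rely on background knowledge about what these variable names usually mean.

Backdoor paths from Age to Smoking (paths whose first edge points into Age):
  P1: Age <- SleepHours -> Smoking
Condition 1 (no descendant of Age in the set): FAILS — Genotype is a descendant of Age.
Condition 2 (every backdoor path blocked by {Genotype, SleepHours}):
  P1: blocked at fork node SleepHours ∈ conditioning set.
{Genotype, SleepHours} does not satisfy the backdoor criterion.

No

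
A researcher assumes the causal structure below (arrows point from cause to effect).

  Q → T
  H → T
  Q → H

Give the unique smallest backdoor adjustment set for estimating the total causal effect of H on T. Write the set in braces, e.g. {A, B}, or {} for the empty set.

Variables eligible for adjustment (non-descendants of H, excluding H and T): {Q}.
Backdoor paths from H to T:
  P1: H <- Q -> T
The empty set is not sufficient: P1 (H <- Q -> T) has no collider blocking it and no conditioned non-collider, so it is open.
Try {Q}:
  P1: blocked at fork node Q ∈ conditioning set.
{Q} contains no descendant of H and blocks every backdoor path.
{Q} is the unique smallest valid adjustment set.

{Q}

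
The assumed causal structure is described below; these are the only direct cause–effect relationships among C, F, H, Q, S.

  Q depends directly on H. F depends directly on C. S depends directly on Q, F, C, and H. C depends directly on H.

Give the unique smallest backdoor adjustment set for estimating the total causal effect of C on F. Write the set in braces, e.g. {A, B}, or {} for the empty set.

Variables eligible for adjustment (non-descendants of C, excluding C and F): {H, Q}.
Backdoor paths from C to F:
  P1: C <- H -> Q -> S <- F
  P2: C <- H -> S <- F
Each backdoor path contains an unconditioned collider, so every path is already blocked with the empty conditioning set:
  P1: blocked at collider S (neither it nor any descendant is in the conditioning set).
  P2: blocked at collider S (neither it nor any descendant is in the conditioning set).
The empty set is therefore the unique smallest valid set.

{}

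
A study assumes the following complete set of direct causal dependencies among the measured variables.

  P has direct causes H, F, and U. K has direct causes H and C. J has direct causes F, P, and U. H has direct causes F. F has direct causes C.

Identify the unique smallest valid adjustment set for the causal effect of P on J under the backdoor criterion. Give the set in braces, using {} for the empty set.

Variables eligible for adjustment (non-descendants of P, excluding P and J): {C, F, H, K, U}.
Backdoor paths from P to J:
  P1: P <- U -> J
  P2: P <- F -> J
  P3: P <- H <- F -> J
  P4: P <- H -> K <- C -> F -> J
The empty set is not sufficient: P1 (P <- U -> J) has no collider blocking it and no conditioned non-collider, so it is open.
Try {F, U}:
  P1: blocked at fork node U ∈ conditioning set.
  P2: blocked at fork node F ∈ conditioning set.
  P3: blocked at fork node F ∈ conditioning set.
  P4: blocked at collider K (neither it nor any descendant is in the conditioning set).
{F, U} contains no descendant of P and blocks every backdoor path.
Every element of {F, U} is needed (dropping F leaves P2 open; dropping U leaves P1 open), so no proper subset is valid.
Among all size-2 subsets of the eligible variables, only {F, U} blocks every backdoor path, so it is the unique smallest valid adjustment set.

{F, U}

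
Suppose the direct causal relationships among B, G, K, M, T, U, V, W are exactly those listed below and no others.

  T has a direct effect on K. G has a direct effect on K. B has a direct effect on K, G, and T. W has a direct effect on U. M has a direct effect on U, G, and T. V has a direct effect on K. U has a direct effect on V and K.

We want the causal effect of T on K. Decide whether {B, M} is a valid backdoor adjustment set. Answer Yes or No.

Backdoor paths from T to K (paths whose first edge points into T):
  P1: T <- B -> G <- M -> U -> V -> K
  P2: T <- B -> G <- M -> U -> K
  P3: T <- B -> G -> K
  P4: T <- B -> K
  P5: T <- M -> G <- B -> K
  P6: T <- M -> G -> K
  P7: T <- M -> U -> V -> K
  P8: T <- M -> U -> K
Condition 1 (no descendant of T in the set): holds — descendants of T are {K}; none are in {B, M}.
Condition 2 (every backdoor path blocked by {B, M}):
  P1: blocked at fork node B ∈ conditioning set.
  P2: blocked at fork node B ∈ conditioning set.
  P3: blocked at fork node B ∈ conditioning set.
  P4: blocked at fork node B ∈ conditioning set.
  P5: blocked at fork node M ∈ conditioning set.
  P6: blocked at fork node M ∈ conditioning set.
  P7: blocked at fork node M ∈ conditioning set.
  P8: blocked at fork node M ∈ conditioning set.
{B, M} satisfies the backdoor criterion.

Yes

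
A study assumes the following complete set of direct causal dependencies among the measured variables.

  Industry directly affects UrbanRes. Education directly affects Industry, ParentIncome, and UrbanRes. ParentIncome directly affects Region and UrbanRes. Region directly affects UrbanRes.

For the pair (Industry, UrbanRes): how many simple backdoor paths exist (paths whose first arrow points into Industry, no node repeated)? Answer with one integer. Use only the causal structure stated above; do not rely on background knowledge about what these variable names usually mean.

A backdoor path from Industry to UrbanRes is any simple undirected path whose first edge points into Industry (i.e. leaves Industry via a parent).
Parents of Industry: {Education}.
Enumerating:
  P1: Industry <- Education -> ParentIncome -> Region -> UrbanRes
  P2: Industry <- Education -> ParentIncome -> UrbanRes
  P3: Industry <- Education -> UrbanRes
That exhausts the simple backdoor paths. Count: 3.

3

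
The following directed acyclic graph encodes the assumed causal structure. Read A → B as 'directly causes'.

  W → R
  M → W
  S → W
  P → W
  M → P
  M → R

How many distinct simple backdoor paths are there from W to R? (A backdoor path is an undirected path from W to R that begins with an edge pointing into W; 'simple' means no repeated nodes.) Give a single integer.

2

A backdoor path from W to R is any simple undirected path whose first edge points into W (i.e. leaves W via a parent).
Parents of W: {M, P, S}.
Enumerating:
  P1: W <- M -> R
  P2: W <- P <- M -> R
That exhausts the simple backdoor paths. Count: 2.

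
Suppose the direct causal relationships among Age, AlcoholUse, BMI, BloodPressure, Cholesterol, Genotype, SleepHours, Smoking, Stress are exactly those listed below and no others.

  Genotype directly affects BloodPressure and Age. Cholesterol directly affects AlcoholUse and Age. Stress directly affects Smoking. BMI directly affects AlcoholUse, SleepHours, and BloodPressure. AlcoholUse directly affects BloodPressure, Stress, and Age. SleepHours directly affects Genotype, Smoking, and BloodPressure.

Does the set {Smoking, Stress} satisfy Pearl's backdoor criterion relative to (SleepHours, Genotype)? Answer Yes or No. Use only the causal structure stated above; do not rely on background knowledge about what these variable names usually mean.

No

Backdoor paths from SleepHours to Genotype (paths whose first edge points into SleepHours):
  P1: SleepHours <- BMI -> AlcoholUse <- Cholesterol -> Age <- Genotype
  P2: SleepHours <- BMI -> AlcoholUse -> BloodPressure <- Genotype
  P3: SleepHours <- BMI -> AlcoholUse -> Age <- Genotype
  P4: SleepHours <- BMI -> BloodPressure <- AlcoholUse <- Cholesterol -> Age <- Genotype
  P5: SleepHours <- BMI -> BloodPressure <- AlcoholUse -> Age <- Genotype
  P6: SleepHours <- BMI -> BloodPressure <- Genotype
Condition 1 (no descendant of SleepHours in the set): FAILS — Smoking is a descendant of SleepHours.
Condition 2 (every backdoor path blocked by {Smoking, Stress}):
  P1: blocked at collider Age (neither it nor any descendant is in the conditioning set).
  P2: blocked at collider BloodPressure (neither it nor any descendant is in the conditioning set).
  P3: blocked at collider Age (neither it nor any descendant is in the conditioning set).
  P4: blocked at collider BloodPressure (neither it nor any descendant is in the conditioning set).
  P5: blocked at collider BloodPressure (neither it nor any descendant is in the conditioning set).
  P6: blocked at collider BloodPressure (neither it nor any descendant is in the conditioning set).
{Smoking, Stress} does not satisfy the backdoor criterion.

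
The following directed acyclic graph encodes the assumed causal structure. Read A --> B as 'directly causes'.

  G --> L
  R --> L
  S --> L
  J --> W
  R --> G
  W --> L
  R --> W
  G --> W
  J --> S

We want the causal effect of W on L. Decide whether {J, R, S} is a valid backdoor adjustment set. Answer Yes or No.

Backdoor paths from W to L (paths whose first edge points into W):
  P1: W <- J -> S -> L
  P2: W <- R -> G -> L
  P3: W <- R -> L
  P4: W <- G <- R -> L
  P5: W <- G -> L
Condition 1 (no descendant of W in the set): holds — descendants of W are {L}; none are in {J, R, S}.
Condition 2 (every backdoor path blocked by {J, R, S}):
  P1: blocked at fork node J ∈ conditioning set.
  P2: blocked at fork node R ∈ conditioning set.
  P3: blocked at fork node R ∈ conditioning set.
  P4: blocked at fork node R ∈ conditioning set.
  P5: open — no interior node is in the conditioning set.
{J, R, S} does not satisfy the backdoor criterion.

No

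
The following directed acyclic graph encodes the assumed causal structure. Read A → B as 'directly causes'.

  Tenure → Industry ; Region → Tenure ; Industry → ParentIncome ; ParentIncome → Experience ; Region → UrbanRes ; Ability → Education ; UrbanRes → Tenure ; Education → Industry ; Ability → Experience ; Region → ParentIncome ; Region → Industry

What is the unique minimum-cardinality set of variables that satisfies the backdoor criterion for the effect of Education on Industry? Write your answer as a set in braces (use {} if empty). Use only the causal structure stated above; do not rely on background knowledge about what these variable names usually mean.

{}

Variables eligible for adjustment (non-descendants of Education, excluding Education and Industry): {Ability, Region, Tenure, UrbanRes}.
Backdoor paths from Education to Industry:
  P1: Education <- Ability -> Experience <- ParentIncome <- Region -> UrbanRes -> Tenure -> Industry
  P2: Education <- Ability -> Experience <- ParentIncome <- Region -> Tenure -> Industry
  P3: Education <- Ability -> Experience <- ParentIncome <- Region -> Industry
  P4: Education <- Ability -> Experience <- ParentIncome <- Industry
Each backdoor path contains an unconditioned collider, so every path is already blocked with the empty conditioning set:
  P1: blocked at collider Experience (neither it nor any descendant is in the conditioning set).
  P2: blocked at collider Experience (neither it nor any descendant is in the conditioning set).
  P3: blocked at collider Experience (neither it nor any descendant is in the conditioning set).
  P4: blocked at collider Experience (neither it nor any descendant is in the conditioning set).
The empty set is therefore the unique smallest valid set.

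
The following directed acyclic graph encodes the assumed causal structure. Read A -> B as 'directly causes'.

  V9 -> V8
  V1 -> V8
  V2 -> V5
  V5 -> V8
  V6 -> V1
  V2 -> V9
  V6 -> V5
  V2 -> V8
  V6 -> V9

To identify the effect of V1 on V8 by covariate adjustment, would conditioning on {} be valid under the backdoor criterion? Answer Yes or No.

No

Backdoor paths from V1 to V8 (paths whose first edge points into V1):
  P1: V1 <- V6 -> V9 <- V2 -> V5 -> V8
  P2: V1 <- V6 -> V9 <- V2 -> V8
  P3: V1 <- V6 -> V9 -> V8
  P4: V1 <- V6 -> V5 <- V2 -> V9 -> V8
  P5: V1 <- V6 -> V5 <- V2 -> V8
  P6: V1 <- V6 -> V5 -> V8
Condition 1 (no descendant of V1 in the set): holds — descendants of V1 are {V8}; none are in {}.
Condition 2 (every backdoor path blocked by {}):
  P1: blocked at collider V9 (neither it nor any descendant is in the conditioning set).
  P2: blocked at collider V9 (neither it nor any descendant is in the conditioning set).
  P3: open — no interior node is in the conditioning set.
  P4: blocked at collider V5 (neither it nor any descendant is in the conditioning set).
  P5: blocked at collider V5 (neither it nor any descendant is in the conditioning set).
  P6: open — no interior node is in the conditioning set.
{} does not satisfy the backdoor criterion.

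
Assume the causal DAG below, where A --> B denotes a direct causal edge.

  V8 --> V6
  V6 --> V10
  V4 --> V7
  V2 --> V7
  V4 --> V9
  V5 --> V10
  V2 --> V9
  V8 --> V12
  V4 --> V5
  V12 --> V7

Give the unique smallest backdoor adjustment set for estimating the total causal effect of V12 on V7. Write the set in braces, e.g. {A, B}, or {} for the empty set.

{}

Variables eligible for adjustment (non-descendants of V12, excluding V12 and V7): {V10, V2, V4, V5, V6, V8, V9}.
Backdoor paths from V12 to V7:
  P1: V12 <- V8 -> V6 -> V10 <- V5 <- V4 -> V9 <- V2 -> V7
  P2: V12 <- V8 -> V6 -> V10 <- V5 <- V4 -> V7
Each backdoor path contains an unconditioned collider, so every path is already blocked with the empty conditioning set:
  P1: blocked at collider V10 (neither it nor any descendant is in the conditioning set).
  P2: blocked at collider V10 (neither it nor any descendant is in the conditioning set).
The empty set is therefore the unique smallest valid set.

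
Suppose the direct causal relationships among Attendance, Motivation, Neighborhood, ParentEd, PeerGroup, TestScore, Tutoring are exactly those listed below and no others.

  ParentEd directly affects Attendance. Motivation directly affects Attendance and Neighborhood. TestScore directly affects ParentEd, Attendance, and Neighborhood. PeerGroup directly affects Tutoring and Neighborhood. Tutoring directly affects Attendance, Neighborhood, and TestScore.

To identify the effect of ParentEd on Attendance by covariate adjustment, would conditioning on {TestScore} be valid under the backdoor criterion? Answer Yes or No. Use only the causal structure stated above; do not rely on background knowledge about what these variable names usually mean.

Backdoor paths from ParentEd to Attendance (paths whose first edge points into ParentEd):
  P1: ParentEd <- TestScore <- Tutoring <- PeerGroup -> Neighborhood <- Motivation -> Attendance
  P2: ParentEd <- TestScore <- Tutoring -> Neighborhood <- Motivation -> Attendance
  P3: ParentEd <- TestScore <- Tutoring -> Attendance
  P4: ParentEd <- TestScore -> Neighborhood <- PeerGroup -> Tutoring -> Attendance
  P5: ParentEd <- TestScore -> Neighborhood <- Tutoring -> Attendance
  P6: ParentEd <- TestScore -> Neighborhood <- Motivation -> Attendance
  P7: ParentEd <- TestScore -> Attendance
Condition 1 (no descendant of ParentEd in the set): holds — descendants of ParentEd are {Attendance}; none are in {TestScore}.
Condition 2 (every backdoor path blocked by {TestScore}):
  P1: blocked at chain node TestScore ∈ conditioning set.
  P2: blocked at chain node TestScore ∈ conditioning set.
  P3: blocked at chain node TestScore ∈ conditioning set.
  P4: blocked at fork node TestScore ∈ conditioning set.
  P5: blocked at fork node TestScore ∈ conditioning set.
  P6: blocked at fork node TestScore ∈ conditioning set.
  P7: blocked at fork node TestScore ∈ conditioning set.
{TestScore} satisfies the backdoor criterion.

Yes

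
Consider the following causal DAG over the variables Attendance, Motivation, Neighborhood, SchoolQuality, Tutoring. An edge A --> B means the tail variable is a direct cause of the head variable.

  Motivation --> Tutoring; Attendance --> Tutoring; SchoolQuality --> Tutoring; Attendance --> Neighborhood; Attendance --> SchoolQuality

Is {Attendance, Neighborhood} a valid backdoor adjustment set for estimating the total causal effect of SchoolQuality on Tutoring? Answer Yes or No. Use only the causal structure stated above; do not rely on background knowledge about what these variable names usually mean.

Backdoor paths from SchoolQuality to Tutoring (paths whose first edge points into SchoolQuality):
  P1: SchoolQuality <- Attendance -> Tutoring
Condition 1 (no descendant of SchoolQuality in the set): holds — descendants of SchoolQuality are {Tutoring}; none are in {Attendance, Neighborhood}.
Condition 2 (every backdoor path blocked by {Attendance, Neighborhood}):
  P1: blocked at fork node Attendance ∈ conditioning set.
{Attendance, Neighborhood} satisfies the backdoor criterion.

Yes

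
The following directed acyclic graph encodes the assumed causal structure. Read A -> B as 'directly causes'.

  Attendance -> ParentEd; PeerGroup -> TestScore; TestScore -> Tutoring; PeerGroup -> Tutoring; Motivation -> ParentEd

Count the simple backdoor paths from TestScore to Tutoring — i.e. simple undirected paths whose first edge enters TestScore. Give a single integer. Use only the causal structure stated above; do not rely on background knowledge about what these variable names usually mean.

1

A backdoor path from TestScore to Tutoring is any simple undirected path whose first edge points into TestScore (i.e. leaves TestScore via a parent).
Parents of TestScore: {PeerGroup}.
Enumerating:
  P1: TestScore <- PeerGroup -> Tutoring
That exhausts the simple backdoor paths. Count: 1.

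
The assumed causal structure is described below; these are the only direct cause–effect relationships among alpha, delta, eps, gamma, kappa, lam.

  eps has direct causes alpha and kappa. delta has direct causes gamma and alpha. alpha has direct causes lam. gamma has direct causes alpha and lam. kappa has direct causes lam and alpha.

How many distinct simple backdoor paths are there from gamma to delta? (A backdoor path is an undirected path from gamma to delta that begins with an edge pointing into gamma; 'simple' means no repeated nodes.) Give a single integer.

4

A backdoor path from gamma to delta is any simple undirected path whose first edge points into gamma (i.e. leaves gamma via a parent).
Parents of gamma: {alpha, lam}.
Enumerating:
  P1: gamma <- lam -> alpha -> delta
  P2: gamma <- lam -> kappa <- alpha -> delta
  P3: gamma <- lam -> kappa -> eps <- alpha -> delta
  P4: gamma <- alpha -> delta
That exhausts the simple backdoor paths. Count: 4.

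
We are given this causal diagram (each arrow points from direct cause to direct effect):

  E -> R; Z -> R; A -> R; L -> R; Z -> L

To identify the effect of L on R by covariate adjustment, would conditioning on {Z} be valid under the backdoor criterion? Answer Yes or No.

Backdoor paths from L to R (paths whose first edge points into L):
  P1: L <- Z -> R
Condition 1 (no descendant of L in the set): holds — descendants of L are {R}; none are in {Z}.
Condition 2 (every backdoor path blocked by {Z}):
  P1: blocked at fork node Z ∈ conditioning set.
{Z} satisfies the backdoor criterion.

Yes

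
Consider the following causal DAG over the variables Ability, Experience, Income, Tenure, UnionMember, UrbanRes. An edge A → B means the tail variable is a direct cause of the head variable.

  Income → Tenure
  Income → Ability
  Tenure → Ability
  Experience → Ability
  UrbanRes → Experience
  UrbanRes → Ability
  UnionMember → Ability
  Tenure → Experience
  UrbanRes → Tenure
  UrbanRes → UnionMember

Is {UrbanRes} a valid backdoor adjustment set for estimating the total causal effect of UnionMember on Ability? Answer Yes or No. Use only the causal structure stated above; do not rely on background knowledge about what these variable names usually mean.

Yes

Backdoor paths from UnionMember to Ability (paths whose first edge points into UnionMember):
  P1: UnionMember <- UrbanRes -> Tenure <- Income -> Ability
  P2: UnionMember <- UrbanRes -> Tenure -> Experience -> Ability
  P3: UnionMember <- UrbanRes -> Tenure -> Ability
  P4: UnionMember <- UrbanRes -> Experience <- Tenure <- Income -> Ability
  P5: UnionMember <- UrbanRes -> Experience <- Tenure -> Ability
  P6: UnionMember <- UrbanRes -> Experience -> Ability
  P7: UnionMember <- UrbanRes -> Ability
Condition 1 (no descendant of UnionMember in the set): holds — descendants of UnionMember are {Ability}; none are in {UrbanRes}.
Condition 2 (every backdoor path blocked by {UrbanRes}):
  P1: blocked at fork node UrbanRes ∈ conditioning set.
  P2: blocked at fork node UrbanRes ∈ conditioning set.
  P3: blocked at fork node UrbanRes ∈ conditioning set.
  P4: blocked at fork node UrbanRes ∈ conditioning set.
  P5: blocked at fork node UrbanRes ∈ conditioning set.
  P6: blocked at fork node UrbanRes ∈ conditioning set.
  P7: blocked at fork node UrbanRes ∈ conditioning set.
{UrbanRes} satisfies the backdoor criterion.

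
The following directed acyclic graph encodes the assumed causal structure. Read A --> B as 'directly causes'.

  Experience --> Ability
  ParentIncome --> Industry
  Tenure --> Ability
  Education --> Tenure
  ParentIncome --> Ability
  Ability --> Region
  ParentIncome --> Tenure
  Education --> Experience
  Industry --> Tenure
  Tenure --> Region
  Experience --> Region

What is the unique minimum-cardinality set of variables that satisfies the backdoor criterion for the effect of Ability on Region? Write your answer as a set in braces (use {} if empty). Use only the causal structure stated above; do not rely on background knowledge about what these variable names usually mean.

Variables eligible for adjustment (non-descendants of Ability, excluding Ability and Region): {Education, Experience, Industry, ParentIncome, Tenure}.
Backdoor paths from Ability to Region:
  P1: Ability <- ParentIncome -> Industry -> Tenure <- Education -> Experience -> Region
  P2: Ability <- ParentIncome -> Industry -> Tenure -> Region
  P3: Ability <- ParentIncome -> Tenure <- Education -> Experience -> Region
  P4: Ability <- ParentIncome -> Tenure -> Region
  P5: Ability <- Experience <- Education -> Tenure -> Region
  P6: Ability <- Experience -> Region
  P7: Ability <- Tenure <- Education -> Experience -> Region
  P8: Ability <- Tenure -> Region
The empty set is not sufficient: P2 (Ability <- ParentIncome -> Industry -> Tenure -> Region) has no collider blocking it and no conditioned non-collider, so it is open.
Try {Experience, Tenure}:
  P1: blocked at chain node Experience ∈ conditioning set.
  P2: blocked at chain node Tenure ∈ conditioning set.
  P3: blocked at chain node Experience ∈ conditioning set.
  P4: blocked at chain node Tenure ∈ conditioning set.
  P5: blocked at chain node Experience ∈ conditioning set.
  P6: blocked at fork node Experience ∈ conditioning set.
  P7: blocked at chain node Tenure ∈ conditioning set.
  P8: blocked at fork node Tenure ∈ conditioning set.
{Experience, Tenure} contains no descendant of Ability and blocks every backdoor path.
Every element of {Experience, Tenure} is needed (dropping Experience leaves P1 open; dropping Tenure leaves P2 open), so no proper subset is valid.
Among all size-2 subsets of the eligible variables, only {Experience, Tenure} blocks every backdoor path, so it is the unique smallest valid adjustment set.

{Experience, Tenure}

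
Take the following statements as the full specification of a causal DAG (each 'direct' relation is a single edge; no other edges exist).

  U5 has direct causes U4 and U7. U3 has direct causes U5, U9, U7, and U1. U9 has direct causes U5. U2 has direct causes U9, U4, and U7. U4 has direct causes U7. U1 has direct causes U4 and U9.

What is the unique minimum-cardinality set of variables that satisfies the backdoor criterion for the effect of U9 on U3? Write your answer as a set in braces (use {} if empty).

Variables eligible for adjustment (non-descendants of U9, excluding U9 and U3): {U4, U5, U7}.
Backdoor paths from U9 to U3:
  P1: U9 <- U5 <- U7 -> U4 -> U1 -> U3
  P2: U9 <- U5 <- U7 -> U2 <- U4 -> U1 -> U3
  P3: U9 <- U5 <- U7 -> U3
  P4: U9 <- U5 <- U4 <- U7 -> U3
  P5: U9 <- U5 <- U4 -> U2 <- U7 -> U3
  P6: U9 <- U5 <- U4 -> U1 -> U3
  P7: U9 <- U5 -> U3
The empty set is not sufficient: P1 (U9 <- U5 <- U7 -> U4 -> U1 -> U3) has no collider blocking it and no conditioned non-collider, so it is open.
Try {U5}:
  P1: blocked at chain node U5 ∈ conditioning set.
  P2: blocked at chain node U5 ∈ conditioning set.
  P3: blocked at chain node U5 ∈ conditioning set.
  P4: blocked at chain node U5 ∈ conditioning set.
  P5: blocked at chain node U5 ∈ conditioning set.
  P6: blocked at chain node U5 ∈ conditioning set.
  P7: blocked at fork node U5 ∈ conditioning set.
{U5} contains no descendant of U9 and blocks every backdoor path.
No other singleton works — e.g. {U7} leaves P6 open — so {U5} is the unique smallest valid adjustment set.

{U5}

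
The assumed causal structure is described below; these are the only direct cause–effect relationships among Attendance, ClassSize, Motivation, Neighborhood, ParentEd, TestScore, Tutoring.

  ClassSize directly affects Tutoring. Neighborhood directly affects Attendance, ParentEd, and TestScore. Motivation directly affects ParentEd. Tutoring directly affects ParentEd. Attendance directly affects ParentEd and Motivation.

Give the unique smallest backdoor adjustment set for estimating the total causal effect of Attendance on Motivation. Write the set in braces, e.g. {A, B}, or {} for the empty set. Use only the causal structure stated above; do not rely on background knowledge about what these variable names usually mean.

{}

Variables eligible for adjustment (non-descendants of Attendance, excluding Attendance and Motivation): {ClassSize, Neighborhood, TestScore, Tutoring}.
Backdoor paths from Attendance to Motivation:
  P1: Attendance <- Neighborhood -> ParentEd <- Motivation
Each backdoor path contains an unconditioned collider, so every path is already blocked with the empty conditioning set:
  P1: blocked at collider ParentEd (neither it nor any descendant is in the conditioning set).
The empty set is therefore the unique smallest valid set.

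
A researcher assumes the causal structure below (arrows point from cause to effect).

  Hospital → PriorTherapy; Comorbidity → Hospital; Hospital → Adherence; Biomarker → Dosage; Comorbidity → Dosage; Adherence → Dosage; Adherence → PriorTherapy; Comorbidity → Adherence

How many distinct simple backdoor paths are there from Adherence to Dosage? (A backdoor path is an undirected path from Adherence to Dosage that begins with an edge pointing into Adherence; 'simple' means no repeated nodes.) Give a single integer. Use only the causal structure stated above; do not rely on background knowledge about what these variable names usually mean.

2

A backdoor path from Adherence to Dosage is any simple undirected path whose first edge points into Adherence (i.e. leaves Adherence via a parent).
Parents of Adherence: {Comorbidity, Hospital}.
Enumerating:
  P1: Adherence <- Comorbidity -> Dosage
  P2: Adherence <- Hospital <- Comorbidity -> Dosage
That exhausts the simple backdoor paths. Count: 2.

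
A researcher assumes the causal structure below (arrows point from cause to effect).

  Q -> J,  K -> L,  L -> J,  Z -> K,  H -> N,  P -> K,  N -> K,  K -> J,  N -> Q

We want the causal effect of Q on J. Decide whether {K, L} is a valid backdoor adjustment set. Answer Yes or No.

Backdoor paths from Q to J (paths whose first edge points into Q):
  P1: Q <- N -> K -> L -> J
  P2: Q <- N -> K -> J
Condition 1 (no descendant of Q in the set): holds — descendants of Q are {J}; none are in {K, L}.
Condition 2 (every backdoor path blocked by {K, L}):
  P1: blocked at chain node K ∈ conditioning set.
  P2: blocked at chain node K ∈ conditioning set.
{K, L} satisfies the backdoor criterion.

Yes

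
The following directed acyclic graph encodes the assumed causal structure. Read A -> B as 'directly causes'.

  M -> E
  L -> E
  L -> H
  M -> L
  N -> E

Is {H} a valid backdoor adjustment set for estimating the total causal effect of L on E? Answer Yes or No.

Backdoor paths from L to E (paths whose first edge points into L):
  P1: L <- M -> E
Condition 1 (no descendant of L in the set): FAILS — H is a descendant of L.
Condition 2 (every backdoor path blocked by {H}):
  P1: open — no interior node is in the conditioning set.
{H} does not satisfy the backdoor criterion.

No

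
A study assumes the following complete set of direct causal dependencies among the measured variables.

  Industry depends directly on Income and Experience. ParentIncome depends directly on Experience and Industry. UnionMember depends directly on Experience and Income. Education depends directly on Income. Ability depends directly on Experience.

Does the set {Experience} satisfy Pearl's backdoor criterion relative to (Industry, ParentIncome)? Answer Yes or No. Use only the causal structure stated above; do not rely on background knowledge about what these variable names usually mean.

Backdoor paths from Industry to ParentIncome (paths whose first edge points into Industry):
  P1: Industry <- Income -> UnionMember <- Experience -> ParentIncome
  P2: Industry <- Experience -> ParentIncome
Condition 1 (no descendant of Industry in the set): holds — descendants of Industry are {ParentIncome}; none are in {Experience}.
Condition 2 (every backdoor path blocked by {Experience}):
  P1: blocked at collider UnionMember (neither it nor any descendant is in the conditioning set).
  P2: blocked at fork node Experience ∈ conditioning set.
{Experience} satisfies the backdoor criterion.

Yes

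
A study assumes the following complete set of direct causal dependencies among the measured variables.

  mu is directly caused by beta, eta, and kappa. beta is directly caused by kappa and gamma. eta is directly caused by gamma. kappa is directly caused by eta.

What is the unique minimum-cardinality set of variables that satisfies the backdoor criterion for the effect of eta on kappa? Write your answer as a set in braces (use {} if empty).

Variables eligible for adjustment (non-descendants of eta, excluding eta and kappa): {gamma}.
Backdoor paths from eta to kappa:
  P1: eta <- gamma -> beta <- kappa
  P2: eta <- gamma -> beta -> mu <- kappa
Each backdoor path contains an unconditioned collider, so every path is already blocked with the empty conditioning set:
  P1: blocked at collider beta (neither it nor any descendant is in the conditioning set).
  P2: blocked at collider mu (neither it nor any descendant is in the conditioning set).
The empty set is therefore the unique smallest valid set.

{}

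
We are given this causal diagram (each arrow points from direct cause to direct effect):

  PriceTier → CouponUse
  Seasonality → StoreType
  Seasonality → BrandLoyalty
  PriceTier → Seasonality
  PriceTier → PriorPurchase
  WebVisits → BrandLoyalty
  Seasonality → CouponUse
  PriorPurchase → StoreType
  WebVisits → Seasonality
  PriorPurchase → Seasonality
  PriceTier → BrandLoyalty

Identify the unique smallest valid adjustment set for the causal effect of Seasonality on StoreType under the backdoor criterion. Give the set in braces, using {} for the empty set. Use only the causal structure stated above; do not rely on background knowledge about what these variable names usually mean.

{PriorPurchase}

Variables eligible for adjustment (non-descendants of Seasonality, excluding Seasonality and StoreType): {PriceTier, PriorPurchase, WebVisits}.
Backdoor paths from Seasonality to StoreType:
  P1: Seasonality <- PriceTier -> PriorPurchase -> StoreType
  P2: Seasonality <- PriorPurchase -> StoreType
  P3: Seasonality <- WebVisits -> BrandLoyalty <- PriceTier -> PriorPurchase -> StoreType
The empty set is not sufficient: P1 (Seasonality <- PriceTier -> PriorPurchase -> StoreType) has no collider blocking it and no conditioned non-collider, so it is open.
Try {PriorPurchase}:
  P1: blocked at chain node PriorPurchase ∈ conditioning set.
  P2: blocked at fork node PriorPurchase ∈ conditioning set.
  P3: blocked at collider BrandLoyalty (neither it nor any descendant is in the conditioning set).
{PriorPurchase} contains no descendant of Seasonality and blocks every backdoor path.
No other singleton works — e.g. {PriceTier} leaves P2 open — so {PriorPurchase} is the unique smallest valid adjustment set.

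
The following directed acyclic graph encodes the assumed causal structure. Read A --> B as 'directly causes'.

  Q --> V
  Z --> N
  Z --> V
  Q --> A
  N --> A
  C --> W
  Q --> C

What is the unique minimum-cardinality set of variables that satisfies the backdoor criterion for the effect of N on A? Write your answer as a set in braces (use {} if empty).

Variables eligible for adjustment (non-descendants of N, excluding N and A): {C, Q, V, W, Z}.
Backdoor paths from N to A:
  P1: N <- Z -> V <- Q -> A
Each backdoor path contains an unconditioned collider, so every path is already blocked with the empty conditioning set:
  P1: blocked at collider V (neither it nor any descendant is in the conditioning set).
The empty set is therefore the unique smallest valid set.

{}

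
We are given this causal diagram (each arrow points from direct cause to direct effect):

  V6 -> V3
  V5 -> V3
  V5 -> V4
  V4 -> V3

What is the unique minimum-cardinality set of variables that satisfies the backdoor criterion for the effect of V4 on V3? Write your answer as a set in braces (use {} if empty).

Variables eligible for adjustment (non-descendants of V4, excluding V4 and V3): {V5, V6}.
Backdoor paths from V4 to V3:
  P1: V4 <- V5 -> V3
The empty set is not sufficient: P1 (V4 <- V5 -> V3) has no collider blocking it and no conditioned non-collider, so it is open.
Try {V5}:
  P1: blocked at fork node V5 ∈ conditioning set.
{V5} contains no descendant of V4 and blocks every backdoor path.
No other singleton works — e.g. {V6} leaves P1 open — so {V5} is the unique smallest valid adjustment set.

{V5}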